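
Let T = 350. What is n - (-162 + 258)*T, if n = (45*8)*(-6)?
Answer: -35760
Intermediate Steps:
n = -2160 (n = 360*(-6) = -2160)
n - (-162 + 258)*T = -2160 - (-162 + 258)*350 = -2160 - 96*350 = -2160 - 1*33600 = -2160 - 33600 = -35760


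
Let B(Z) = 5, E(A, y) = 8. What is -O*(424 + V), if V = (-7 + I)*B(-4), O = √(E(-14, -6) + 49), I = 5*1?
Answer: -414*√57 ≈ -3125.6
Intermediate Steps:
I = 5
O = √57 (O = √(8 + 49) = √57 ≈ 7.5498)
V = -10 (V = (-7 + 5)*5 = -2*5 = -10)
-O*(424 + V) = -√57*(424 - 10) = -√57*414 = -414*√57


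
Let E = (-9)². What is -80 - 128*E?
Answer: -10448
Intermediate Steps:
E = 81
-80 - 128*E = -80 - 128*81 = -80 - 10368 = -10448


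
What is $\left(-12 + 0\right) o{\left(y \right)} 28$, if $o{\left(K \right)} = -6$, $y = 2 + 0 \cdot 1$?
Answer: $2016$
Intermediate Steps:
$y = 2$ ($y = 2 + 0 = 2$)
$\left(-12 + 0\right) o{\left(y \right)} 28 = \left(-12 + 0\right) \left(-6\right) 28 = \left(-12\right) \left(-6\right) 28 = 72 \cdot 28 = 2016$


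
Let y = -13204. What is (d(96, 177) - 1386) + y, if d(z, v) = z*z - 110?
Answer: -5484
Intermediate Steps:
d(z, v) = -110 + z² (d(z, v) = z² - 110 = -110 + z²)
(d(96, 177) - 1386) + y = ((-110 + 96²) - 1386) - 13204 = ((-110 + 9216) - 1386) - 13204 = (9106 - 1386) - 13204 = 7720 - 13204 = -5484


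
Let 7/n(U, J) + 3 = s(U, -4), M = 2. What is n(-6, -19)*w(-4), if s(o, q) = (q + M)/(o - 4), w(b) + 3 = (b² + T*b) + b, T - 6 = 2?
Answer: 115/2 ≈ 57.500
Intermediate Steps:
T = 8 (T = 6 + 2 = 8)
w(b) = -3 + b² + 9*b (w(b) = -3 + ((b² + 8*b) + b) = -3 + (b² + 9*b) = -3 + b² + 9*b)
s(o, q) = (2 + q)/(-4 + o) (s(o, q) = (q + 2)/(o - 4) = (2 + q)/(-4 + o))
n(U, J) = 7/(-3 - 2/(-4 + U)) (n(U, J) = 7/(-3 + (2 - 4)/(-4 + U)) = 7/(-3 - 2/(-4 + U)))
n(-6, -19)*w(-4) = (7*(4 - 1*(-6))/(-10 + 3*(-6)))*(-3 + (-4)² + 9*(-4)) = (7*(4 + 6)/(-10 - 18))*(-3 + 16 - 36) = (7*10/(-28))*(-23) = (7*(-1/28)*10)*(-23) = -5/2*(-23) = 115/2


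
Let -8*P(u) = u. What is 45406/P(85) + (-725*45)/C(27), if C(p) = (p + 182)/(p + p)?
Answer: -225667582/17765 ≈ -12703.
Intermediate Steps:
P(u) = -u/8
C(p) = (182 + p)/(2*p) (C(p) = (182 + p)/((2*p)) = (182 + p)*(1/(2*p)) = (182 + p)/(2*p))
45406/P(85) + (-725*45)/C(27) = 45406/((-⅛*85)) + (-725*45)/(((½)*(182 + 27)/27)) = 45406/(-85/8) - 32625/((½)*(1/27)*209) = 45406*(-8/85) - 32625/209/54 = -363248/85 - 32625*54/209 = -363248/85 - 1761750/209 = -225667582/17765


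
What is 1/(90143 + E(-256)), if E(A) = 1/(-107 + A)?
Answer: 363/32721908 ≈ 1.1093e-5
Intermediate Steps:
1/(90143 + E(-256)) = 1/(90143 + 1/(-107 - 256)) = 1/(90143 + 1/(-363)) = 1/(90143 - 1/363) = 1/(32721908/363) = 363/32721908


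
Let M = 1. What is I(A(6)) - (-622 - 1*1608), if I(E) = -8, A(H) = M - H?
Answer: 2222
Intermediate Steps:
A(H) = 1 - H
I(A(6)) - (-622 - 1*1608) = -8 - (-622 - 1*1608) = -8 - (-622 - 1608) = -8 - 1*(-2230) = -8 + 2230 = 2222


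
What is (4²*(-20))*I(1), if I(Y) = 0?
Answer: 0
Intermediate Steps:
(4²*(-20))*I(1) = (4²*(-20))*0 = (16*(-20))*0 = -320*0 = 0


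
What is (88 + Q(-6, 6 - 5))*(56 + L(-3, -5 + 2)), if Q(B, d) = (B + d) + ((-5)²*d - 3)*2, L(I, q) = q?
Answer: 6731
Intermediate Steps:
Q(B, d) = -6 + B + 51*d (Q(B, d) = (B + d) + (25*d - 3)*2 = (B + d) + (-3 + 25*d)*2 = (B + d) + (-6 + 50*d) = -6 + B + 51*d)
(88 + Q(-6, 6 - 5))*(56 + L(-3, -5 + 2)) = (88 + (-6 - 6 + 51*(6 - 5)))*(56 + (-5 + 2)) = (88 + (-6 - 6 + 51*1))*(56 - 3) = (88 + (-6 - 6 + 51))*53 = (88 + 39)*53 = 127*53 = 6731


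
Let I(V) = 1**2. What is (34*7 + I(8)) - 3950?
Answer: -3711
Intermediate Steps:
I(V) = 1
(34*7 + I(8)) - 3950 = (34*7 + 1) - 3950 = (238 + 1) - 3950 = 239 - 3950 = -3711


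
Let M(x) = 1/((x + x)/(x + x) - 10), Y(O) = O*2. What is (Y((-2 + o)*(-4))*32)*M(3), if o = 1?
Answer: -256/9 ≈ -28.444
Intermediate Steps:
Y(O) = 2*O
M(x) = -⅑ (M(x) = 1/((2*x)/((2*x)) - 10) = 1/((2*x)*(1/(2*x)) - 10) = 1/(1 - 10) = 1/(-9) = -⅑)
(Y((-2 + o)*(-4))*32)*M(3) = ((2*((-2 + 1)*(-4)))*32)*(-⅑) = ((2*(-1*(-4)))*32)*(-⅑) = ((2*4)*32)*(-⅑) = (8*32)*(-⅑) = 256*(-⅑) = -256/9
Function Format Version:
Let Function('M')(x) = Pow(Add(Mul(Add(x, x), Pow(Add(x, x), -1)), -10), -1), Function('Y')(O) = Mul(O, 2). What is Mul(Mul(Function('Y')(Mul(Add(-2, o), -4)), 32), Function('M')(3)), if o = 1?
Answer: Rational(-256, 9) ≈ -28.444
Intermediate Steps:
Function('Y')(O) = Mul(2, O)
Function('M')(x) = Rational(-1, 9) (Function('M')(x) = Pow(Add(Mul(Mul(2, x), Pow(Mul(2, x), -1)), -10), -1) = Pow(Add(Mul(Mul(2, x), Mul(Rational(1, 2), Pow(x, -1))), -10), -1) = Pow(Add(1, -10), -1) = Pow(-9, -1) = Rational(-1, 9))
Mul(Mul(Function('Y')(Mul(Add(-2, o), -4)), 32), Function('M')(3)) = Mul(Mul(Mul(2, Mul(Add(-2, 1), -4)), 32), Rational(-1, 9)) = Mul(Mul(Mul(2, Mul(-1, -4)), 32), Rational(-1, 9)) = Mul(Mul(Mul(2, 4), 32), Rational(-1, 9)) = Mul(Mul(8, 32), Rational(-1, 9)) = Mul(256, Rational(-1, 9)) = Rational(-256, 9)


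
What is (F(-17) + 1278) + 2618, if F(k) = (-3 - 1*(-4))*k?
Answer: 3879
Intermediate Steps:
F(k) = k (F(k) = (-3 + 4)*k = 1*k = k)
(F(-17) + 1278) + 2618 = (-17 + 1278) + 2618 = 1261 + 2618 = 3879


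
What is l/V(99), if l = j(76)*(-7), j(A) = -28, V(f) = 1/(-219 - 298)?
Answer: -101332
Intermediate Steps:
V(f) = -1/517 (V(f) = 1/(-517) = -1/517)
l = 196 (l = -28*(-7) = 196)
l/V(99) = 196/(-1/517) = 196*(-517) = -101332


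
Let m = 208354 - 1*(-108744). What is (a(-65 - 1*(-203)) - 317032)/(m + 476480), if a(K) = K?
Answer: -158447/396789 ≈ -0.39932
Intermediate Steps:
m = 317098 (m = 208354 + 108744 = 317098)
(a(-65 - 1*(-203)) - 317032)/(m + 476480) = ((-65 - 1*(-203)) - 317032)/(317098 + 476480) = ((-65 + 203) - 317032)/793578 = (138 - 317032)*(1/793578) = -316894*1/793578 = -158447/396789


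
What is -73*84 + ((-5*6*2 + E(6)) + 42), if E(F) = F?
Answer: -6144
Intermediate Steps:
-73*84 + ((-5*6*2 + E(6)) + 42) = -73*84 + ((-5*6*2 + 6) + 42) = -6132 + ((-30*2 + 6) + 42) = -6132 + ((-60 + 6) + 42) = -6132 + (-54 + 42) = -6132 - 12 = -6144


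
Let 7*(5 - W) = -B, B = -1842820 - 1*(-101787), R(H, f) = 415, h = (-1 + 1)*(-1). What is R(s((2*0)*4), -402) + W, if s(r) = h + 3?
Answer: -248299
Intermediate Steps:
h = 0 (h = 0*(-1) = 0)
s(r) = 3 (s(r) = 0 + 3 = 3)
B = -1741033 (B = -1842820 + 101787 = -1741033)
W = -248714 (W = 5 - (-1)*(-1741033)/7 = 5 - ⅐*1741033 = 5 - 248719 = -248714)
R(s((2*0)*4), -402) + W = 415 - 248714 = -248299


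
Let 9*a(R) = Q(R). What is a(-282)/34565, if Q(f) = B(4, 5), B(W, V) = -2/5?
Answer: -2/1555425 ≈ -1.2858e-6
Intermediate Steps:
B(W, V) = -2/5 (B(W, V) = -2*1/5 = -2/5)
Q(f) = -2/5
a(R) = -2/45 (a(R) = (1/9)*(-2/5) = -2/45)
a(-282)/34565 = -2/45/34565 = -2/45*1/34565 = -2/1555425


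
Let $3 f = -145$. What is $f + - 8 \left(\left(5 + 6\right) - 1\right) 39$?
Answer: $- \frac{9505}{3} \approx -3168.3$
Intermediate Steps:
$f = - \frac{145}{3}$ ($f = \frac{1}{3} \left(-145\right) = - \frac{145}{3} \approx -48.333$)
$f + - 8 \left(\left(5 + 6\right) - 1\right) 39 = - \frac{145}{3} + - 8 \left(\left(5 + 6\right) - 1\right) 39 = - \frac{145}{3} + - 8 \left(11 - 1\right) 39 = - \frac{145}{3} + \left(-8\right) 10 \cdot 39 = - \frac{145}{3} - 3120 = - \frac{9505}{3}$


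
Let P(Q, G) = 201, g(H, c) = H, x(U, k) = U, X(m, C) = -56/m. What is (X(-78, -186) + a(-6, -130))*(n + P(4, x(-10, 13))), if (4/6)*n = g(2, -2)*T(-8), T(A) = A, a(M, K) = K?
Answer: -297478/13 ≈ -22883.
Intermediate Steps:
n = -24 (n = 3*(2*(-8))/2 = (3/2)*(-16) = -24)
(X(-78, -186) + a(-6, -130))*(n + P(4, x(-10, 13))) = (-56/(-78) - 130)*(-24 + 201) = (-56*(-1/78) - 130)*177 = (28/39 - 130)*177 = -5042/39*177 = -297478/13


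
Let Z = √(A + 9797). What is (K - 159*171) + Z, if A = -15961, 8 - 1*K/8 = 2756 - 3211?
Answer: -23485 + 2*I*√1541 ≈ -23485.0 + 78.511*I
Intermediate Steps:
K = 3704 (K = 64 - 8*(2756 - 3211) = 64 - 8*(-455) = 64 + 3640 = 3704)
Z = 2*I*√1541 (Z = √(-15961 + 9797) = √(-6164) = 2*I*√1541 ≈ 78.511*I)
(K - 159*171) + Z = (3704 - 159*171) + 2*I*√1541 = (3704 - 27189) + 2*I*√1541 = -23485 + 2*I*√1541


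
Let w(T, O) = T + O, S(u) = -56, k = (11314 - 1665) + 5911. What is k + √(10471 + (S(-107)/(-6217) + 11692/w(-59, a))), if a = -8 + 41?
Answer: 15560 + √65459581819177/80821 ≈ 15660.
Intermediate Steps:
k = 15560 (k = 9649 + 5911 = 15560)
a = 33
w(T, O) = O + T
k + √(10471 + (S(-107)/(-6217) + 11692/w(-59, a))) = 15560 + √(10471 + (-56/(-6217) + 11692/(33 - 59))) = 15560 + √(10471 + (-56*(-1/6217) + 11692/(-26))) = 15560 + √(10471 + (56/6217 + 11692*(-1/26))) = 15560 + √(10471 + (56/6217 - 5846/13)) = 15560 + √(10471 - 36343854/80821) = 15560 + √(809932837/80821) = 15560 + √65459581819177/80821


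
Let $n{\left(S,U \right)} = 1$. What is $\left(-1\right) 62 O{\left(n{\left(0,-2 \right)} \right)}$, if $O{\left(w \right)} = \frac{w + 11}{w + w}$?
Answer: $-372$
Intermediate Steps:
$O{\left(w \right)} = \frac{11 + w}{2 w}$
$\left(-1\right) 62 O{\left(n{\left(0,-2 \right)} \right)} = \left(-1\right) 62 \frac{11 + 1}{2 \cdot 1} = - 62 \cdot \frac{1}{2} \cdot 1 \cdot 12 = \left(-62\right) 6 = -372$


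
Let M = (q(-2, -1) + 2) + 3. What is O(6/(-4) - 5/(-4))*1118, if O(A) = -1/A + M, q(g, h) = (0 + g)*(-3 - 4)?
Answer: 25714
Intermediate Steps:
q(g, h) = -7*g (q(g, h) = g*(-7) = -7*g)
M = 19 (M = (-7*(-2) + 2) + 3 = (14 + 2) + 3 = 16 + 3 = 19)
O(A) = 19 - 1/A (O(A) = -1/A + 19 = 19 - 1/A)
O(6/(-4) - 5/(-4))*1118 = (19 - 1/(6/(-4) - 5/(-4)))*1118 = (19 - 1/(6*(-¼) - 5*(-¼)))*1118 = (19 - 1/(-3/2 + 5/4))*1118 = (19 - 1/(-¼))*1118 = (19 - 1*(-4))*1118 = (19 + 4)*1118 = 23*1118 = 25714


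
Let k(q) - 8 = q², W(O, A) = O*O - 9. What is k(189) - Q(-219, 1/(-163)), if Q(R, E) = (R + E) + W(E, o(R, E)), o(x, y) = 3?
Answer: 955341695/26569 ≈ 35957.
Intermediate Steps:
W(O, A) = -9 + O² (W(O, A) = O² - 9 = -9 + O²)
Q(R, E) = -9 + E + R + E² (Q(R, E) = (R + E) + (-9 + E²) = (E + R) + (-9 + E²) = -9 + E + R + E²)
k(q) = 8 + q²
k(189) - Q(-219, 1/(-163)) = (8 + 189²) - (-9 + 1/(-163) - 219 + (1/(-163))²) = (8 + 35721) - (-9 - 1/163 - 219 + (-1/163)²) = 35729 - (-9 - 1/163 - 219 + 1/26569) = 35729 - 1*(-6057894/26569) = 35729 + 6057894/26569 = 955341695/26569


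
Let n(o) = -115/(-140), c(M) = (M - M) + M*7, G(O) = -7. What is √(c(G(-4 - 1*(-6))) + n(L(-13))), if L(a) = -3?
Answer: I*√9443/14 ≈ 6.9411*I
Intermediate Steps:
c(M) = 7*M (c(M) = 0 + 7*M = 7*M)
n(o) = 23/28 (n(o) = -115*(-1/140) = 23/28)
√(c(G(-4 - 1*(-6))) + n(L(-13))) = √(7*(-7) + 23/28) = √(-49 + 23/28) = √(-1349/28) = I*√9443/14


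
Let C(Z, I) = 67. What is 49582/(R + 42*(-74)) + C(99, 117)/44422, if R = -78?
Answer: -1101159071/70764246 ≈ -15.561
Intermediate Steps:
49582/(R + 42*(-74)) + C(99, 117)/44422 = 49582/(-78 + 42*(-74)) + 67/44422 = 49582/(-78 - 3108) + 67*(1/44422) = 49582/(-3186) + 67/44422 = 49582*(-1/3186) + 67/44422 = -24791/1593 + 67/44422 = -1101159071/70764246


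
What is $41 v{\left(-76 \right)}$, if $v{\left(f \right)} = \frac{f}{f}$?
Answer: $41$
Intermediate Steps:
$v{\left(f \right)} = 1$
$41 v{\left(-76 \right)} = 41 \cdot 1 = 41$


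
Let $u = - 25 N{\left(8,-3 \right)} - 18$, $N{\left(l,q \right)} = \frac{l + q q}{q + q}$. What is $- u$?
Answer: $- \frac{317}{6} \approx -52.833$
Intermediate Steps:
$N{\left(l,q \right)} = \frac{l + q^{2}}{2 q}$
$u = \frac{317}{6}$ ($u = - 25 \frac{8 + \left(-3\right)^{2}}{2 \left(-3\right)} - 18 = - 25 \cdot \frac{1}{2} \left(- \frac{1}{3}\right) \left(8 + 9\right) - 18 = - 25 \cdot \frac{1}{2} \left(- \frac{1}{3}\right) 17 - 18 = \left(-25\right) \left(- \frac{17}{6}\right) - 18 = \frac{425}{6} - 18 = \frac{317}{6} \approx 52.833$)
$- u = \left(-1\right) \frac{317}{6} = - \frac{317}{6}$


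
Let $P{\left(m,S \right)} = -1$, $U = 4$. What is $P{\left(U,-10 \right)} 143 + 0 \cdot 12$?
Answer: $-143$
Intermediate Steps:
$P{\left(U,-10 \right)} 143 + 0 \cdot 12 = \left(-1\right) 143 + 0 \cdot 12 = -143 + 0 = -143$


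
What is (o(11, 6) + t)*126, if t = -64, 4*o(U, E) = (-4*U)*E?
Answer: -16380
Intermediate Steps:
o(U, E) = -E*U (o(U, E) = ((-4*U)*E)/4 = (-4*E*U)/4 = -E*U)
(o(11, 6) + t)*126 = (-1*6*11 - 64)*126 = (-66 - 64)*126 = -130*126 = -16380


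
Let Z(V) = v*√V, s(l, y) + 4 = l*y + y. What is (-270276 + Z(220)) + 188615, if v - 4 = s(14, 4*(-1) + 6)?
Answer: -81661 + 60*√55 ≈ -81216.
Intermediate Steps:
s(l, y) = -4 + y + l*y (s(l, y) = -4 + (l*y + y) = -4 + (y + l*y) = -4 + y + l*y)
v = 30 (v = 4 + (-4 + (4*(-1) + 6) + 14*(4*(-1) + 6)) = 4 + (-4 + (-4 + 6) + 14*(-4 + 6)) = 4 + (-4 + 2 + 14*2) = 4 + (-4 + 2 + 28) = 4 + 26 = 30)
Z(V) = 30*√V
(-270276 + Z(220)) + 188615 = (-270276 + 30*√220) + 188615 = (-270276 + 30*(2*√55)) + 188615 = (-270276 + 60*√55) + 188615 = -81661 + 60*√55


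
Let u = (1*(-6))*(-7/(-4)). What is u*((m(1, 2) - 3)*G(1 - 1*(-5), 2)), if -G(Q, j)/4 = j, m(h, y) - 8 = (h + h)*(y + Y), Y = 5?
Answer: 1596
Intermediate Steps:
m(h, y) = 8 + 2*h*(5 + y) (m(h, y) = 8 + (h + h)*(y + 5) = 8 + (2*h)*(5 + y) = 8 + 2*h*(5 + y))
G(Q, j) = -4*j
u = -21/2 (u = -(-42)*(-1)/4 = -6*7/4 = -21/2 ≈ -10.500)
u*((m(1, 2) - 3)*G(1 - 1*(-5), 2)) = -21*((8 + 10*1 + 2*1*2) - 3)*(-4*2)/2 = -21*((8 + 10 + 4) - 3)*(-8)/2 = -21*(22 - 3)*(-8)/2 = -399*(-8)/2 = -21/2*(-152) = 1596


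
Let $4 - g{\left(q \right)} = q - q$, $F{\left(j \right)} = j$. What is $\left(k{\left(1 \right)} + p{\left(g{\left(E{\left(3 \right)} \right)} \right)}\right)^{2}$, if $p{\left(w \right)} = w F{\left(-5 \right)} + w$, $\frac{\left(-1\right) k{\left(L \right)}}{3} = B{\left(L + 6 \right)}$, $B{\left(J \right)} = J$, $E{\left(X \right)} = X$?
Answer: $1369$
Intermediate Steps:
$k{\left(L \right)} = -18 - 3 L$ ($k{\left(L \right)} = - 3 \left(L + 6\right) = - 3 \left(6 + L\right) = -18 - 3 L$)
$g{\left(q \right)} = 4$ ($g{\left(q \right)} = 4 - \left(q - q\right) = 4 - 0 = 4 + 0 = 4$)
$p{\left(w \right)} = - 4 w$ ($p{\left(w \right)} = w \left(-5\right) + w = - 5 w + w = - 4 w$)
$\left(k{\left(1 \right)} + p{\left(g{\left(E{\left(3 \right)} \right)} \right)}\right)^{2} = \left(\left(-18 - 3\right) - 16\right)^{2} = \left(-21 - 16\right)^{2} = \left(-37\right)^{2} = 1369$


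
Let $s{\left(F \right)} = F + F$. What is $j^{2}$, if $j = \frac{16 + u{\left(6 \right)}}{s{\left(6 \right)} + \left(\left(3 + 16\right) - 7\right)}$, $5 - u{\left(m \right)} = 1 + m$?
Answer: $\frac{49}{144} \approx 0.34028$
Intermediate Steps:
$u{\left(m \right)} = 4 - m$ ($u{\left(m \right)} = 5 - \left(1 + m\right) = 4 - m$)
$s{\left(F \right)} = 2 F$
$j = \frac{7}{12}$ ($j = \frac{16 + \left(4 - 6\right)}{2 \cdot 6 + \left(\left(3 + 16\right) - 7\right)} = \frac{16 + \left(4 - 6\right)}{12 + \left(19 - 7\right)} = \frac{16 - 2}{12 + 12} = \frac{14}{24} = 14 \cdot \frac{1}{24} = \frac{7}{12} \approx 0.58333$)
$j^{2} = \left(\frac{7}{12}\right)^{2} = \frac{49}{144}$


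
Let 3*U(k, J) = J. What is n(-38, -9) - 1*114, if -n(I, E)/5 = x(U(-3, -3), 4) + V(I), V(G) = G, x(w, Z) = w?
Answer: 81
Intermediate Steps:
U(k, J) = J/3
n(I, E) = 5 - 5*I (n(I, E) = -5*((⅓)*(-3) + I) = -5*(-1 + I) = 5 - 5*I)
n(-38, -9) - 1*114 = (5 - 5*(-38)) - 1*114 = (5 + 190) - 114 = 195 - 114 = 81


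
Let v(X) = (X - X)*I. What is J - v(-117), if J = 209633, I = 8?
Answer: 209633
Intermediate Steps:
v(X) = 0 (v(X) = (X - X)*8 = 0*8 = 0)
J - v(-117) = 209633 - 1*0 = 209633 + 0 = 209633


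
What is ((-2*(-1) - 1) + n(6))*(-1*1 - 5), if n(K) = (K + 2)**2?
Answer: -390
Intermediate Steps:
n(K) = (2 + K)**2
((-2*(-1) - 1) + n(6))*(-1*1 - 5) = ((-2*(-1) - 1) + (2 + 6)**2)*(-1*1 - 5) = ((2 - 1) + 8**2)*(-1 - 5) = (1 + 64)*(-6) = 65*(-6) = -390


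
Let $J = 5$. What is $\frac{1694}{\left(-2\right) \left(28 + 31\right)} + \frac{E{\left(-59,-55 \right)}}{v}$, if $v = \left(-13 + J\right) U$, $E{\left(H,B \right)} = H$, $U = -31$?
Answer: $- \frac{213537}{14632} \approx -14.594$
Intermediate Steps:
$v = 248$ ($v = \left(-13 + 5\right) \left(-31\right) = \left(-8\right) \left(-31\right) = 248$)
$\frac{1694}{\left(-2\right) \left(28 + 31\right)} + \frac{E{\left(-59,-55 \right)}}{v} = \frac{1694}{\left(-2\right) \left(28 + 31\right)} - \frac{59}{248} = \frac{1694}{\left(-2\right) 59} - \frac{59}{248} = \frac{1694}{-118} - \frac{59}{248} = 1694 \left(- \frac{1}{118}\right) - \frac{59}{248} = - \frac{847}{59} - \frac{59}{248} = - \frac{213537}{14632}$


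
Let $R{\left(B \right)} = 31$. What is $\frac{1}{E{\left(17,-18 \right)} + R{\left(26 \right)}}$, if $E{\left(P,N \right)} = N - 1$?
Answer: $\frac{1}{12} \approx 0.083333$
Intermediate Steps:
$E{\left(P,N \right)} = -1 + N$
$\frac{1}{E{\left(17,-18 \right)} + R{\left(26 \right)}} = \frac{1}{\left(-1 - 18\right) + 31} = \frac{1}{-19 + 31} = \frac{1}{12}$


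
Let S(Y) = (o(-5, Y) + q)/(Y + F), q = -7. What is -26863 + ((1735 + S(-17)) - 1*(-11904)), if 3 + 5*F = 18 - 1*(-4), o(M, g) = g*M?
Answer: -145529/11 ≈ -13230.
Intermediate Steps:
o(M, g) = M*g
F = 19/5 (F = -⅗ + (18 - 1*(-4))/5 = -⅗ + (18 + 4)/5 = -⅗ + (⅕)*22 = -⅗ + 22/5 = 19/5 ≈ 3.8000)
S(Y) = (-7 - 5*Y)/(19/5 + Y) (S(Y) = (-5*Y - 7)/(Y + 19/5) = (-7 - 5*Y)/(19/5 + Y))
-26863 + ((1735 + S(-17)) - 1*(-11904)) = -26863 + ((1735 + 5*(-7 - 5*(-17))/(19 + 5*(-17))) - 1*(-11904)) = -26863 + ((1735 + 5*(-7 + 85)/(19 - 85)) + 11904) = -26863 + ((1735 + 5*78/(-66)) + 11904) = -26863 + ((1735 + 5*(-1/66)*78) + 11904) = -26863 + ((1735 - 65/11) + 11904) = -26863 + (19020/11 + 11904) = -26863 + 149964/11 = -145529/11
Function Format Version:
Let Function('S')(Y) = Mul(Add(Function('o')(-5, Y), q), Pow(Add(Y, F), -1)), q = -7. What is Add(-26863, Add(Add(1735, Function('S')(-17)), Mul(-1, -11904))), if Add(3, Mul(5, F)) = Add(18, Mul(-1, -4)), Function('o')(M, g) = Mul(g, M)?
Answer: Rational(-145529, 11) ≈ -13230.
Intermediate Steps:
Function('o')(M, g) = Mul(M, g)
F = Rational(19, 5) (F = Add(Rational(-3, 5), Mul(Rational(1, 5), Add(18, Mul(-1, -4)))) = Add(Rational(-3, 5), Mul(Rational(1, 5), Add(18, 4))) = Add(Rational(-3, 5), Mul(Rational(1, 5), 22)) = Add(Rational(-3, 5), Rational(22, 5)) = Rational(19, 5) ≈ 3.8000)
Function('S')(Y) = Mul(Pow(Add(Rational(19, 5), Y), -1), Add(-7, Mul(-5, Y))) (Function('S')(Y) = Mul(Add(Mul(-5, Y), -7), Pow(Add(Y, Rational(19, 5)), -1)) = Mul(Add(-7, Mul(-5, Y)), Pow(Add(Rational(19, 5), Y), -1)) = Mul(Pow(Add(Rational(19, 5), Y), -1), Add(-7, Mul(-5, Y))))
Add(-26863, Add(Add(1735, Function('S')(-17)), Mul(-1, -11904))) = Add(-26863, Add(Add(1735, Mul(5, Pow(Add(19, Mul(5, -17)), -1), Add(-7, Mul(-5, -17)))), Mul(-1, -11904))) = Add(-26863, Add(Add(1735, Mul(5, Pow(Add(19, -85), -1), Add(-7, 85))), 11904)) = Add(-26863, Add(Add(1735, Mul(5, Pow(-66, -1), 78)), 11904)) = Add(-26863, Add(Add(1735, Mul(5, Rational(-1, 66), 78)), 11904)) = Add(-26863, Add(Add(1735, Rational(-65, 11)), 11904)) = Add(-26863, Add(Rational(19020, 11), 11904)) = Add(-26863, Rational(149964, 11)) = Rational(-145529, 11)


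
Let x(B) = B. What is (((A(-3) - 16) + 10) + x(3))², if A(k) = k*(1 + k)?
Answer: 9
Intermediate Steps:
(((A(-3) - 16) + 10) + x(3))² = (((-3*(1 - 3) - 16) + 10) + 3)² = (((-3*(-2) - 16) + 10) + 3)² = (((6 - 16) + 10) + 3)² = ((-10 + 10) + 3)² = (0 + 3)² = 3² = 9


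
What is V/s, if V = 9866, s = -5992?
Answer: -4933/2996 ≈ -1.6465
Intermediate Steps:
V/s = 9866/(-5992) = 9866*(-1/5992) = -4933/2996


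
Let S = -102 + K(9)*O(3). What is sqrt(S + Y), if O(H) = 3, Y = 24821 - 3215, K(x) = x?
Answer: sqrt(21531) ≈ 146.73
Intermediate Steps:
Y = 21606
S = -75 (S = -102 + 9*3 = -102 + 27 = -75)
sqrt(S + Y) = sqrt(-75 + 21606) = sqrt(21531)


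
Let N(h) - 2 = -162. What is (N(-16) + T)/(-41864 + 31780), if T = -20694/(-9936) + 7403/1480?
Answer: 23423557/1544667120 ≈ 0.015164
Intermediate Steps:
N(h) = -160 (N(h) = 2 - 162 = -160)
T = 1085243/153180 (T = -20694*(-1/9936) + 7403*(1/1480) = 3449/1656 + 7403/1480 = 1085243/153180 ≈ 7.0848)
(N(-16) + T)/(-41864 + 31780) = (-160 + 1085243/153180)/(-41864 + 31780) = -23423557/153180/(-10084) = -23423557/153180*(-1/10084) = 23423557/1544667120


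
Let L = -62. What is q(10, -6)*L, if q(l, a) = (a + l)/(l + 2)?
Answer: -62/3 ≈ -20.667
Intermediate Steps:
q(l, a) = (a + l)/(2 + l)
q(10, -6)*L = ((-6 + 10)/(2 + 10))*(-62) = (4/12)*(-62) = ((1/12)*4)*(-62) = (1/3)*(-62) = -62/3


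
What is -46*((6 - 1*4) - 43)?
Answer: 1886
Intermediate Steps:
-46*((6 - 1*4) - 43) = -46*((6 - 4) - 43) = -46*(2 - 43) = -46*(-41) = 1886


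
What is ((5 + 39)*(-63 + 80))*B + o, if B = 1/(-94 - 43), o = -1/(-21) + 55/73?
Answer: -978448/210021 ≈ -4.6588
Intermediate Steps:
o = 1228/1533 (o = -1*(-1/21) + 55*(1/73) = 1/21 + 55/73 = 1228/1533 ≈ 0.80104)
B = -1/137 (B = 1/(-137) = -1/137 ≈ -0.0072993)
((5 + 39)*(-63 + 80))*B + o = ((5 + 39)*(-63 + 80))*(-1/137) + 1228/1533 = (44*17)*(-1/137) + 1228/1533 = 748*(-1/137) + 1228/1533 = -748/137 + 1228/1533 = -978448/210021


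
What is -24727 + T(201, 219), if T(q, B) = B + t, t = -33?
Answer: -24541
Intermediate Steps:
T(q, B) = -33 + B (T(q, B) = B - 33 = -33 + B)
-24727 + T(201, 219) = -24727 + (-33 + 219) = -24727 + 186 = -24541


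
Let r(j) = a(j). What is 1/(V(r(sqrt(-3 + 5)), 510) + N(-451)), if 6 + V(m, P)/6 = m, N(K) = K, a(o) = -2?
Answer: -1/499 ≈ -0.0020040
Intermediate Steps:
r(j) = -2
V(m, P) = -36 + 6*m
1/(V(r(sqrt(-3 + 5)), 510) + N(-451)) = 1/((-36 + 6*(-2)) - 451) = 1/((-36 - 12) - 451) = 1/(-48 - 451) = 1/(-499) = -1/499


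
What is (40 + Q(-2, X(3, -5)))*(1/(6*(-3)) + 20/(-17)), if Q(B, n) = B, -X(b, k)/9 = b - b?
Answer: -7163/153 ≈ -46.817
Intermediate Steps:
X(b, k) = 0 (X(b, k) = -9*(b - b) = -9*0 = 0)
(40 + Q(-2, X(3, -5)))*(1/(6*(-3)) + 20/(-17)) = (40 - 2)*(1/(6*(-3)) + 20/(-17)) = 38*((⅙)*(-⅓) + 20*(-1/17)) = 38*(-1/18 - 20/17) = 38*(-377/306) = -7163/153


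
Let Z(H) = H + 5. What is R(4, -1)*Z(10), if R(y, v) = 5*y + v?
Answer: 285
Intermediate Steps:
Z(H) = 5 + H
R(y, v) = v + 5*y
R(4, -1)*Z(10) = (-1 + 5*4)*(5 + 10) = (-1 + 20)*15 = 19*15 = 285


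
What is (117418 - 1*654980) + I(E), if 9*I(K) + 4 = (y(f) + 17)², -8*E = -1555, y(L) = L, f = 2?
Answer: -1612567/3 ≈ -5.3752e+5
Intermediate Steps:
E = 1555/8 (E = -⅛*(-1555) = 1555/8 ≈ 194.38)
I(K) = 119/3 (I(K) = -4/9 + (2 + 17)²/9 = -4/9 + (⅑)*19² = -4/9 + (⅑)*361 = -4/9 + 361/9 = 119/3)
(117418 - 1*654980) + I(E) = (117418 - 1*654980) + 119/3 = (117418 - 654980) + 119/3 = -537562 + 119/3 = -1612567/3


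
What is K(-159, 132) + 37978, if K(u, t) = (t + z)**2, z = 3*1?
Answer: 56203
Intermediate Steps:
z = 3
K(u, t) = (3 + t)**2 (K(u, t) = (t + 3)**2 = (3 + t)**2)
K(-159, 132) + 37978 = (3 + 132)**2 + 37978 = 135**2 + 37978 = 18225 + 37978 = 56203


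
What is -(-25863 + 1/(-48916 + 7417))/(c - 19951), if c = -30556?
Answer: -1073288638/2095989993 ≈ -0.51207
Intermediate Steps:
-(-25863 + 1/(-48916 + 7417))/(c - 19951) = -(-25863 + 1/(-48916 + 7417))/(-30556 - 19951) = -(-25863 + 1/(-41499))/(-50507) = -(-25863 - 1/41499)*(-1)/50507 = -(-1073288638)*(-1)/(41499*50507) = -1*1073288638/2095989993 = -1073288638/2095989993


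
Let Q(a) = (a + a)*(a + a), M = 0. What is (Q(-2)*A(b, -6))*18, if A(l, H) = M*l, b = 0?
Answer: 0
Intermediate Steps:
Q(a) = 4*a² (Q(a) = (2*a)*(2*a) = 4*a²)
A(l, H) = 0 (A(l, H) = 0*l = 0)
(Q(-2)*A(b, -6))*18 = ((4*(-2)²)*0)*18 = ((4*4)*0)*18 = (16*0)*18 = 0*18 = 0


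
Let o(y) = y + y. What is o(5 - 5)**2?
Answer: 0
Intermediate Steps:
o(y) = 2*y
o(5 - 5)**2 = (2*(5 - 5))**2 = (2*0)**2 = 0**2 = 0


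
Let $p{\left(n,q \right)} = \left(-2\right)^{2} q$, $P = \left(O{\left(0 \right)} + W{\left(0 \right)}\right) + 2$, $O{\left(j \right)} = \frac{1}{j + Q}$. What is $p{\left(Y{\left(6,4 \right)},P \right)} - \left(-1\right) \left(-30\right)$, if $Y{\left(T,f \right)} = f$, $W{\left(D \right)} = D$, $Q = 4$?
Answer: $-21$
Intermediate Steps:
$O{\left(j \right)} = \frac{1}{4 + j}$ ($O{\left(j \right)} = \frac{1}{j + 4} = \frac{1}{4 + j}$)
$P = \frac{9}{4}$ ($P = \left(\frac{1}{4 + 0} + 0\right) + 2 = \left(\frac{1}{4} + 0\right) + 2 = \frac{1}{4} + 2 = \frac{9}{4} \approx 2.25$)
$p{\left(n,q \right)} = 4 q$
$p{\left(Y{\left(6,4 \right)},P \right)} - \left(-1\right) \left(-30\right) = 4 \cdot \frac{9}{4} - \left(-1\right) \left(-30\right) = 9 - 30 = -21$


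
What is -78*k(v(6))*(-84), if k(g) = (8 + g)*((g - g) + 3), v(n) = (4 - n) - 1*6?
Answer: 0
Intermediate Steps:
v(n) = -2 - n (v(n) = (4 - n) - 6 = -2 - n)
k(g) = 24 + 3*g (k(g) = (8 + g)*(0 + 3) = (8 + g)*3 = 24 + 3*g)
-78*k(v(6))*(-84) = -78*(24 + 3*(-2 - 1*6))*(-84) = -78*(24 + 3*(-2 - 6))*(-84) = -78*(24 + 3*(-8))*(-84) = -78*(24 - 24)*(-84) = -78*0*(-84) = 0*(-84) = 0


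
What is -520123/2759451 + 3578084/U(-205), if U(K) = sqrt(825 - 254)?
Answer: -520123/2759451 + 3578084*sqrt(571)/571 ≈ 1.4974e+5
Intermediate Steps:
U(K) = sqrt(571)
-520123/2759451 + 3578084/U(-205) = -520123/2759451 + 3578084/(sqrt(571)) = -520123*1/2759451 + 3578084*(sqrt(571)/571) = -520123/2759451 + 3578084*sqrt(571)/571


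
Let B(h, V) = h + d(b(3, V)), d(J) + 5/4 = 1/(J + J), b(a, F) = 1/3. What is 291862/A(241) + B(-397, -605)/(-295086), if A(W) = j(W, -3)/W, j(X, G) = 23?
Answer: 27674637374583/9049304 ≈ 3.0582e+6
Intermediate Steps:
b(a, F) = 1/3
A(W) = 23/W
d(J) = -5/4 + 1/(2*J) (d(J) = -5/4 + 1/(J + J) = -5/4 + 1/(2*J))
B(h, V) = 1/4 + h (B(h, V) = h + (2 - 5*1/3)/(4*(1/3)) = h + (1/4)*3*(2 - 5/3) = h + (1/4)*3*(1/3) = h + 1/4 = 1/4 + h)
291862/A(241) + B(-397, -605)/(-295086) = 291862/((23/241)) + (1/4 - 397)/(-295086) = 291862/((23*(1/241))) - 1587/4*(-1/295086) = 291862/(23/241) + 529/393448 = 291862*(241/23) + 529/393448 = 70338742/23 + 529/393448 = 27674637374583/9049304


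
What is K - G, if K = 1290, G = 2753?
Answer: -1463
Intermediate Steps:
K - G = 1290 - 1*2753 = 1290 - 2753 = -1463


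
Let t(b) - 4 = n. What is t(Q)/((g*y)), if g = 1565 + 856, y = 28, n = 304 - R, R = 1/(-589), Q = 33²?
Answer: 20157/4436348 ≈ 0.0045436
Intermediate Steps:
Q = 1089
R = -1/589 ≈ -0.0016978
n = 179057/589 (n = 304 - 1*(-1/589) = 304 + 1/589 = 179057/589 ≈ 304.00)
t(b) = 181413/589 (t(b) = 4 + 179057/589 = 181413/589)
g = 2421
t(Q)/((g*y)) = 181413/(589*((2421*28))) = (181413/589)/67788 = (181413/589)*(1/67788) = 20157/4436348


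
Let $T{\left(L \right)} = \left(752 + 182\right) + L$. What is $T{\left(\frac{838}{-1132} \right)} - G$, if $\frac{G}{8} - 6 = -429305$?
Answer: $\frac{1944394097}{566} \approx 3.4353 \cdot 10^{6}$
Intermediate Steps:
$G = -3434392$ ($G = 48 + 8 \left(-429305\right) = 48 - 3434440 = -3434392$)
$T{\left(L \right)} = 934 + L$
$T{\left(\frac{838}{-1132} \right)} - G = \left(934 + \frac{838}{-1132}\right) - -3434392 = \left(934 + 838 \left(- \frac{1}{1132}\right)\right) + 3434392 = \left(934 - \frac{419}{566}\right) + 3434392 = \frac{528225}{566} + 3434392 = \frac{1944394097}{566}$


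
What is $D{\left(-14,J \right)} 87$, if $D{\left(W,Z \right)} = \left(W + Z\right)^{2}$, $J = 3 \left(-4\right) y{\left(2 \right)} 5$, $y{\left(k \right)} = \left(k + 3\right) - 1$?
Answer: $5612892$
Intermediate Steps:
$y{\left(k \right)} = 2 + k$ ($y{\left(k \right)} = \left(3 + k\right) - 1 = 2 + k$)
$J = -240$ ($J = 3 \left(-4\right) \left(2 + 2\right) 5 = \left(-12\right) 4 \cdot 5 = \left(-48\right) 5 = -240$)
$D{\left(-14,J \right)} 87 = \left(-14 - 240\right)^{2} \cdot 87 = \left(-254\right)^{2} \cdot 87 = 64516 \cdot 87 = 5612892$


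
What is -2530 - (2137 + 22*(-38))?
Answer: -3831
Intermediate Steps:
-2530 - (2137 + 22*(-38)) = -2530 - (2137 - 836) = -2530 - 1*1301 = -2530 - 1301 = -3831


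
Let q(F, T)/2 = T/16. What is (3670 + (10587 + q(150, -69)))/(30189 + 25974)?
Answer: 113987/449304 ≈ 0.25370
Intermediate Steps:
q(F, T) = T/8 (q(F, T) = 2*(T/16) = T/8)
(3670 + (10587 + q(150, -69)))/(30189 + 25974) = (3670 + (10587 + (⅛)*(-69)))/(30189 + 25974) = (3670 + (10587 - 69/8))/56163 = (3670 + 84627/8)*(1/56163) = (113987/8)*(1/56163) = 113987/449304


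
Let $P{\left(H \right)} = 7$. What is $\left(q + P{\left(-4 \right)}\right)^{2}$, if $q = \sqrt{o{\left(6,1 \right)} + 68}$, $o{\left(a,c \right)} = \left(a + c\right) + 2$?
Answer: $\left(7 + \sqrt{77}\right)^{2} \approx 248.85$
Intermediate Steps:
$o{\left(a,c \right)} = 2 + a + c$
$q = \sqrt{77}$ ($q = \sqrt{\left(2 + 6 + 1\right) + 68} = \sqrt{9 + 68} = \sqrt{77} \approx 8.775$)
$\left(q + P{\left(-4 \right)}\right)^{2} = \left(\sqrt{77} + 7\right)^{2} = \left(7 + \sqrt{77}\right)^{2}$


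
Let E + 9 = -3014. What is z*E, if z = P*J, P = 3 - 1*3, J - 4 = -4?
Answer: 0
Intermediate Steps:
J = 0 (J = 4 - 4 = 0)
E = -3023 (E = -9 - 3014 = -3023)
P = 0 (P = 3 - 3 = 0)
z = 0 (z = 0*0 = 0)
z*E = 0*(-3023) = 0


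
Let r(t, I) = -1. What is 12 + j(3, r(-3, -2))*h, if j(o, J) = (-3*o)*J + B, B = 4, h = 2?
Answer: 38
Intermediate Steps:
j(o, J) = 4 - 3*J*o (j(o, J) = (-3*o)*J + 4 = -3*J*o + 4 = 4 - 3*J*o)
12 + j(3, r(-3, -2))*h = 12 + (4 - 3*(-1)*3)*2 = 12 + (4 + 9)*2 = 12 + 13*2 = 12 + 26 = 38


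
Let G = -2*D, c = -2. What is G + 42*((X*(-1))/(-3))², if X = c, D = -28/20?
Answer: 322/15 ≈ 21.467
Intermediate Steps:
D = -7/5 (D = -28*1/20 = -7/5 ≈ -1.4000)
X = -2
G = 14/5 (G = -2*(-7/5) = 14/5 ≈ 2.8000)
G + 42*((X*(-1))/(-3))² = 14/5 + 42*(-2*(-1)/(-3))² = 14/5 + 42*(2*(-⅓))² = 14/5 + 42*(-⅔)² = 14/5 + 42*(4/9) = 14/5 + 56/3 = 322/15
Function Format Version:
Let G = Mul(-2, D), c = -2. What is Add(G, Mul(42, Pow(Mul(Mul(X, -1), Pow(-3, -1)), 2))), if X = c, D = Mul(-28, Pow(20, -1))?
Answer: Rational(322, 15) ≈ 21.467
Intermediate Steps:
D = Rational(-7, 5) (D = Mul(-28, Rational(1, 20)) = Rational(-7, 5) ≈ -1.4000)
X = -2
G = Rational(14, 5) (G = Mul(-2, Rational(-7, 5)) = Rational(14, 5) ≈ 2.8000)
Add(G, Mul(42, Pow(Mul(Mul(X, -1), Pow(-3, -1)), 2))) = Add(Rational(14, 5), Mul(42, Pow(Mul(Mul(-2, -1), Pow(-3, -1)), 2))) = Add(Rational(14, 5), Mul(42, Pow(Mul(2, Rational(-1, 3)), 2))) = Add(Rational(14, 5), Mul(42, Pow(Rational(-2, 3), 2))) = Add(Rational(14, 5), Mul(42, Rational(4, 9))) = Add(Rational(14, 5), Rational(56, 3)) = Rational(322, 15)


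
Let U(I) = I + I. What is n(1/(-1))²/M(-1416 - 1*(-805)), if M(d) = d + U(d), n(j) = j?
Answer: -1/1833 ≈ -0.00054555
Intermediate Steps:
U(I) = 2*I
M(d) = 3*d (M(d) = d + 2*d = 3*d)
n(1/(-1))²/M(-1416 - 1*(-805)) = (1/(-1))²/((3*(-1416 - 1*(-805)))) = (-1)²/((3*(-1416 + 805))) = 1/(3*(-611)) = 1/(-1833) = 1*(-1/1833) = -1/1833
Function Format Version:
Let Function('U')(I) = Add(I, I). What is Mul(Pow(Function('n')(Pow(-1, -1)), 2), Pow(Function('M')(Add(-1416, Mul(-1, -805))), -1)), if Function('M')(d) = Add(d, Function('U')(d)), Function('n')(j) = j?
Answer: Rational(-1, 1833) ≈ -0.00054555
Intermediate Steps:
Function('U')(I) = Mul(2, I)
Function('M')(d) = Mul(3, d) (Function('M')(d) = Add(d, Mul(2, d)) = Mul(3, d))
Mul(Pow(Function('n')(Pow(-1, -1)), 2), Pow(Function('M')(Add(-1416, Mul(-1, -805))), -1)) = Mul(Pow(Pow(-1, -1), 2), Pow(Mul(3, Add(-1416, Mul(-1, -805))), -1)) = Mul(Pow(-1, 2), Pow(Mul(3, Add(-1416, 805)), -1)) = Mul(1, Pow(Mul(3, -611), -1)) = Mul(1, Pow(-1833, -1)) = Mul(1, Rational(-1, 1833)) = Rational(-1, 1833)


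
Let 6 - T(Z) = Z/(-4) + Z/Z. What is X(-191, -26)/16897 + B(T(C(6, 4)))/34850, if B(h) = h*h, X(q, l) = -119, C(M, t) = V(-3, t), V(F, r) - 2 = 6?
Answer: -3319197/588860450 ≈ -0.0056366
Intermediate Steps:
V(F, r) = 8 (V(F, r) = 2 + 6 = 8)
C(M, t) = 8
T(Z) = 5 + Z/4 (T(Z) = 6 - (Z/(-4) + Z/Z) = 6 - (Z*(-1/4) + 1) = 6 - (-Z/4 + 1) = 6 - (1 - Z/4) = 6 + (-1 + Z/4) = 5 + Z/4)
B(h) = h**2
X(-191, -26)/16897 + B(T(C(6, 4)))/34850 = -119/16897 + (5 + (1/4)*8)**2/34850 = -119*1/16897 + (5 + 2)**2*(1/34850) = -119/16897 + 7**2*(1/34850) = -119/16897 + 49*(1/34850) = -119/16897 + 49/34850 = -3319197/588860450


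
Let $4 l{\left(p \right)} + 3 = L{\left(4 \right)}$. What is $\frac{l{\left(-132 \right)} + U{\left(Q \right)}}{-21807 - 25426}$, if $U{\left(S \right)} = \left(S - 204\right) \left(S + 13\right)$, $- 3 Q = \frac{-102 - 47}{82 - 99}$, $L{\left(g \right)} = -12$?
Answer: $\frac{21735983}{491412132} \approx 0.044232$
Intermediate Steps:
$l{\left(p \right)} = - \frac{15}{4}$ ($l{\left(p \right)} = - \frac{3}{4} + \frac{1}{4} \left(-12\right) = - \frac{3}{4} - 3 = - \frac{15}{4}$)
$Q = - \frac{149}{51}$ ($Q = - \frac{\left(-102 - 47\right) \frac{1}{82 - 99}}{3} = - \frac{\left(-149\right) \frac{1}{-17}}{3} = - \frac{\left(-149\right) \left(- \frac{1}{17}\right)}{3} = \left(- \frac{1}{3}\right) \frac{149}{17} = - \frac{149}{51} \approx -2.9216$)
$U{\left(S \right)} = \left(-204 + S\right) \left(13 + S\right)$
$\frac{l{\left(-132 \right)} + U{\left(Q \right)}}{-21807 - 25426} = \frac{- \frac{15}{4} - \left(\frac{106793}{51} - \frac{22201}{2601}\right)}{-21807 - 25426} = \frac{- \frac{15}{4} + \left(-2652 + \frac{22201}{2601} + \frac{28459}{51}\right)}{-47233} = \left(- \frac{15}{4} - \frac{5424242}{2601}\right) \left(- \frac{1}{47233}\right) = \left(- \frac{21735983}{10404}\right) \left(- \frac{1}{47233}\right) = \frac{21735983}{491412132}$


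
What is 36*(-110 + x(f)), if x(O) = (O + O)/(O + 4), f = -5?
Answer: -3600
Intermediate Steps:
x(O) = 2*O/(4 + O) (x(O) = (2*O)/(4 + O) = 2*O/(4 + O))
36*(-110 + x(f)) = 36*(-110 + 2*(-5)/(4 - 5)) = 36*(-110 + 2*(-5)/(-1)) = 36*(-110 + 2*(-5)*(-1)) = 36*(-110 + 10) = 36*(-100) = -3600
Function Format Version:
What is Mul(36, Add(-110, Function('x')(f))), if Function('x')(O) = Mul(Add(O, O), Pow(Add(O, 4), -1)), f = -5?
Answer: -3600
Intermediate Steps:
Function('x')(O) = Mul(2, O, Pow(Add(4, O), -1)) (Function('x')(O) = Mul(Mul(2, O), Pow(Add(4, O), -1)) = Mul(2, O, Pow(Add(4, O), -1)))
Mul(36, Add(-110, Function('x')(f))) = Mul(36, Add(-110, Mul(2, -5, Pow(Add(4, -5), -1)))) = Mul(36, Add(-110, Mul(2, -5, Pow(-1, -1)))) = Mul(36, Add(-110, Mul(2, -5, -1))) = Mul(36, Add(-110, 10)) = Mul(36, -100) = -3600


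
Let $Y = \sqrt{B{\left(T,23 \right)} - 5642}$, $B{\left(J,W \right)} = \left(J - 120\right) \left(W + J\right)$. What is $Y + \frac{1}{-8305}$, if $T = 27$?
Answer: $- \frac{1}{8305} + 2 i \sqrt{2573} \approx -0.00012041 + 101.45 i$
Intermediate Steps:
$B{\left(J,W \right)} = \left(-120 + J\right) \left(J + W\right)$
$Y = 2 i \sqrt{2573}$ ($Y = \sqrt{\left(27^{2} - 3240 - 2760 + 27 \cdot 23\right) - 5642} = \sqrt{\left(729 - 3240 - 2760 + 621\right) - 5642} = \sqrt{-4650 - 5642} = \sqrt{-10292} = 2 i \sqrt{2573} \approx 101.45 i$)
$Y + \frac{1}{-8305} = 2 i \sqrt{2573} + \frac{1}{-8305} = 2 i \sqrt{2573} - \frac{1}{8305} = - \frac{1}{8305} + 2 i \sqrt{2573}$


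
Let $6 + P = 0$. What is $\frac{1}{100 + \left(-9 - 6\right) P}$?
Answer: $\frac{1}{190} \approx 0.0052632$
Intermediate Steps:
$P = -6$ ($P = -6 + 0 = -6$)
$\frac{1}{100 + \left(-9 - 6\right) P} = \frac{1}{100 + \left(-9 - 6\right) \left(-6\right)} = \frac{1}{100 - -90} = \frac{1}{100 + 90} = \frac{1}{190}$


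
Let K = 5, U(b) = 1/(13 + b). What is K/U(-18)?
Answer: -25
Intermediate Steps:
K/U(-18) = 5/(1/(13 - 18)) = 5/(1/(-5)) = 5/(-⅕) = 5*(-5) = -25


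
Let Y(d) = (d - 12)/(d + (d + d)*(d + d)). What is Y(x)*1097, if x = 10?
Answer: -1097/205 ≈ -5.3512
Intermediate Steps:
Y(d) = (-12 + d)/(d + 4*d**2) (Y(d) = (-12 + d)/(d + (2*d)*(2*d)) = (-12 + d)/(d + 4*d**2))
Y(x)*1097 = ((-12 + 10)/(10*(1 + 4*10)))*1097 = ((1/10)*(-2)/(1 + 40))*1097 = ((1/10)*(-2)/41)*1097 = ((1/10)*(1/41)*(-2))*1097 = -1/205*1097 = -1097/205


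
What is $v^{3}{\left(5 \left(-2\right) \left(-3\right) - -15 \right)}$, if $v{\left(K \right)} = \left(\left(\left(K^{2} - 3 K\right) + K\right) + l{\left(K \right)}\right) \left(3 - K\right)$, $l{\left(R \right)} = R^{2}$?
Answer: $-4600800787968000$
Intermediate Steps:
$v{\left(K \right)} = \left(3 - K\right) \left(- 2 K + 2 K^{2}\right)$ ($v{\left(K \right)} = \left(\left(\left(K^{2} - 3 K\right) + K\right) + K^{2}\right) \left(3 - K\right) = \left(\left(K^{2} - 2 K\right) + K^{2}\right) \left(3 - K\right) = \left(- 2 K + 2 K^{2}\right) \left(3 - K\right) = \left(3 - K\right) \left(- 2 K + 2 K^{2}\right)$)
$v^{3}{\left(5 \left(-2\right) \left(-3\right) - -15 \right)} = \left(2 \left(5 \left(-2\right) \left(-3\right) - -15\right) \left(-3 - \left(5 \left(-2\right) \left(-3\right) - -15\right)^{2} + 4 \left(5 \left(-2\right) \left(-3\right) - -15\right)\right)\right)^{3} = \left(2 \left(\left(-10\right) \left(-3\right) + 15\right) \left(-3 - \left(\left(-10\right) \left(-3\right) + 15\right)^{2} + 4 \left(\left(-10\right) \left(-3\right) + 15\right)\right)\right)^{3} = \left(2 \left(30 + 15\right) \left(-3 - \left(30 + 15\right)^{2} + 4 \left(30 + 15\right)\right)\right)^{3} = \left(2 \cdot 45 \left(-3 - 45^{2} + 4 \cdot 45\right)\right)^{3} = \left(2 \cdot 45 \left(-3 - 2025 + 180\right)\right)^{3} = \left(2 \cdot 45 \left(-1848\right)\right)^{3} = \left(-166320\right)^{3} = -4600800787968000$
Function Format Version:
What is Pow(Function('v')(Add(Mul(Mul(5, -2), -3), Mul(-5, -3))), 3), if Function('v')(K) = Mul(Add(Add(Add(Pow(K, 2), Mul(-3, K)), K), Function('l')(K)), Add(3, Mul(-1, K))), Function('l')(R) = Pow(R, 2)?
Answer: -4600800787968000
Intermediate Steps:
Function('v')(K) = Mul(Add(3, Mul(-1, K)), Add(Mul(-2, K), Mul(2, Pow(K, 2)))) (Function('v')(K) = Mul(Add(Add(Add(Pow(K, 2), Mul(-3, K)), K), Pow(K, 2)), Add(3, Mul(-1, K))) = Mul(Add(Add(Pow(K, 2), Mul(-2, K)), Pow(K, 2)), Add(3, Mul(-1, K))) = Mul(Add(Mul(-2, K), Mul(2, Pow(K, 2))), Add(3, Mul(-1, K))) = Mul(Add(3, Mul(-1, K)), Add(Mul(-2, K), Mul(2, Pow(K, 2)))))
Pow(Function('v')(Add(Mul(Mul(5, -2), -3), Mul(-5, -3))), 3) = Pow(Mul(2, Add(Mul(Mul(5, -2), -3), Mul(-5, -3)), Add(-3, Mul(-1, Pow(Add(Mul(Mul(5, -2), -3), Mul(-5, -3)), 2)), Mul(4, Add(Mul(Mul(5, -2), -3), Mul(-5, -3))))), 3) = Pow(Mul(2, Add(Mul(-10, -3), 15), Add(-3, Mul(-1, Pow(Add(Mul(-10, -3), 15), 2)), Mul(4, Add(Mul(-10, -3), 15)))), 3) = Pow(Mul(2, Add(30, 15), Add(-3, Mul(-1, Pow(Add(30, 15), 2)), Mul(4, Add(30, 15)))), 3) = Pow(Mul(2, 45, Add(-3, Mul(-1, Pow(45, 2)), Mul(4, 45))), 3) = Pow(Mul(2, 45, Add(-3, Mul(-1, 2025), 180)), 3) = Pow(Mul(2, 45, Add(-3, -2025, 180)), 3) = Pow(Mul(2, 45, -1848), 3) = Pow(-166320, 3) = -4600800787968000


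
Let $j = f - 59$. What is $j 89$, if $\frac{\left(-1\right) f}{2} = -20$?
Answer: $-1691$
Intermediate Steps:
$f = 40$ ($f = \left(-2\right) \left(-20\right) = 40$)
$j = -19$ ($j = 40 - 59 = -19$)
$j 89 = \left(-19\right) 89 = -1691$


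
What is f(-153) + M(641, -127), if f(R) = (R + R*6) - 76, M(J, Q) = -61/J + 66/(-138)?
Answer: -16918675/14743 ≈ -1147.6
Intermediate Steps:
M(J, Q) = -11/23 - 61/J (M(J, Q) = -61/J + 66*(-1/138) = -61/J - 11/23 = -11/23 - 61/J)
f(R) = -76 + 7*R (f(R) = (R + 6*R) - 76 = 7*R - 76 = -76 + 7*R)
f(-153) + M(641, -127) = (-76 + 7*(-153)) + (-11/23 - 61/641) = (-76 - 1071) + (-11/23 - 61*1/641) = -1147 + (-11/23 - 61/641) = -1147 - 8454/14743 = -16918675/14743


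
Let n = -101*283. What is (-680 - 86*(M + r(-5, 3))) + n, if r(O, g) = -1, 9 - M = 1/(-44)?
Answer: -658965/22 ≈ -29953.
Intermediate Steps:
M = 397/44 (M = 9 - 1/(-44) = 9 - 1*(-1/44) = 9 + 1/44 = 397/44 ≈ 9.0227)
n = -28583
(-680 - 86*(M + r(-5, 3))) + n = (-680 - 86*(397/44 - 1)) - 28583 = (-680 - 86*353/44) - 28583 = (-680 - 15179/22) - 28583 = -30139/22 - 28583 = -658965/22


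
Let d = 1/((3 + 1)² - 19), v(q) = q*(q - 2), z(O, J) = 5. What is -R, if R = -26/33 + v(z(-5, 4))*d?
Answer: 191/33 ≈ 5.7879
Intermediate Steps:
v(q) = q*(-2 + q)
d = -⅓ (d = 1/(4² - 19) = 1/(16 - 19) = 1/(-3) = -⅓ ≈ -0.33333)
R = -191/33 (R = -26/33 + (5*(-2 + 5))*(-⅓) = -26*1/33 + (5*3)*(-⅓) = -26/33 + 15*(-⅓) = -26/33 - 5 = -191/33 ≈ -5.7879)
-R = -1*(-191/33) = 191/33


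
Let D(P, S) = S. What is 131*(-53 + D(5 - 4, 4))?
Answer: -6419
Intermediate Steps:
131*(-53 + D(5 - 4, 4)) = 131*(-53 + 4) = 131*(-49) = -6419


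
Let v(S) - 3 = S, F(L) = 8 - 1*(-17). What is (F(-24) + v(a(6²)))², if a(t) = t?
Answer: 4096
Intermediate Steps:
F(L) = 25 (F(L) = 8 + 17 = 25)
v(S) = 3 + S
(F(-24) + v(a(6²)))² = (25 + (3 + 6²))² = (25 + (3 + 36))² = (25 + 39)² = 64² = 4096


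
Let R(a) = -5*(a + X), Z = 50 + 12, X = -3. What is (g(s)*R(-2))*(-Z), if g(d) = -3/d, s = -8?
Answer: -2325/4 ≈ -581.25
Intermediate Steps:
Z = 62
R(a) = 15 - 5*a (R(a) = -5*(a - 3) = -5*(-3 + a) = 15 - 5*a)
(g(s)*R(-2))*(-Z) = ((-3/(-8))*(15 - 5*(-2)))*(-1*62) = ((-3*(-1/8))*(15 + 10))*(-62) = ((3/8)*25)*(-62) = (75/8)*(-62) = -2325/4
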